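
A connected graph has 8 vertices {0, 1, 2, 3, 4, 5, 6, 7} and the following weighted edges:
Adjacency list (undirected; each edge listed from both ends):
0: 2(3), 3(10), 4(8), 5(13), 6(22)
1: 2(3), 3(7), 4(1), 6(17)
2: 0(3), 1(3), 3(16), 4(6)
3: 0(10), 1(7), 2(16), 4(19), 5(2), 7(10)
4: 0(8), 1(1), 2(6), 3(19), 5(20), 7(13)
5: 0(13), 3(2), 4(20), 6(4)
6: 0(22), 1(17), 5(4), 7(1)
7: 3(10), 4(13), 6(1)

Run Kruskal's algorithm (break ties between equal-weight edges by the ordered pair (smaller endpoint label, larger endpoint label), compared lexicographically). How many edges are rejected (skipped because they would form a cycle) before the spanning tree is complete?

1

Kruskal's algorithm — process edges by increasing weight (ties by edge label):
1—4 (1): add — endpoints in different components.
6—7 (1): add — endpoints in different components.
3—5 (2): add — endpoints in different components.
0—2 (3): add — endpoints in different components.
1—2 (3): add — endpoints in different components.
5—6 (4): add — endpoints in different components.
2—4 (6): skip — 2 and 4 already connected.
1—3 (7): add — endpoints in different components.
Edges rejected before the tree was complete: 1.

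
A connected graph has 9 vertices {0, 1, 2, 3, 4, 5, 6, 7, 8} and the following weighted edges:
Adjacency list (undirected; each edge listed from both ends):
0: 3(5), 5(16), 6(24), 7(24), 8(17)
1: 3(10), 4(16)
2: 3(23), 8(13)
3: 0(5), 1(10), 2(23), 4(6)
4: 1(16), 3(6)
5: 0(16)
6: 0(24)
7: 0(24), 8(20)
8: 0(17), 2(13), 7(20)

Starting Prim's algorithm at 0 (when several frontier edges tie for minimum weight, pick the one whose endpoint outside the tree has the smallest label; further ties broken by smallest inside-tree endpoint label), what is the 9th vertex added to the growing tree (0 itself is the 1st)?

6

Prim, starting at 0.
Step 1: frontier [0—3 5, 0—5 16, 0—8 17, 0—6 24, 0—7 24] → take 0—3 (5); add 3.
Step 2: frontier [0—5 16, 0—8 17, 0—6 24, 0—7 24, 3—4 6, 1—3 10, 2—3 23] → take 3—4 (6); add 4.
Step 3: frontier [0—5 16, 0—8 17, 0—6 24, 0—7 24, 1—3 10, 2—3 23, 1—4 16] → take 1—3 (10); add 1.
Step 4: frontier [0—5 16, 0—8 17, 0—6 24, 0—7 24, 2—3 23] → take 0—5 (16); add 5.
Step 5: frontier [0—8 17, 0—6 24, 0—7 24, 2—3 23] → take 0—8 (17); add 8.
Step 6: frontier [0—6 24, 0—7 24, 2—3 23, 2—8 13, 7—8 20] → take 2—8 (13); add 2.
Step 7: frontier [0—6 24, 0—7 24, 7—8 20] → take 7—8 (20); add 7.
Step 8: frontier [0—6 24] → take 0—6 (24); add 6.
Vertex order: 0, 3, 4, 1, 5, 8, 2, 7, 6. The 9th vertex is 6.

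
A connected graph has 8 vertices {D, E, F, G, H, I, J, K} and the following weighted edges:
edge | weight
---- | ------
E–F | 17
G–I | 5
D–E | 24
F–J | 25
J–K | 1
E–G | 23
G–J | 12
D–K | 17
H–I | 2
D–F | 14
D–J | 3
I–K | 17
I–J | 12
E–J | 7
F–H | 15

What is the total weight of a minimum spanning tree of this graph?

Kruskal's algorithm — process edges by increasing weight (ties by edge label):
J–K (1): add — endpoints in different components.
H–I (2): add — endpoints in different components.
D–J (3): add — endpoints in different components.
G–I (5): add — endpoints in different components.
E–J (7): add — endpoints in different components.
G–J (12): add — endpoints in different components.
I–J (12): skip — I and J already connected.
D–F (14): add — endpoints in different components.
MST edges: J–K, H–I, D–J, G–I, E–J, G–J, D–F; total weight 1+2+3+5+7+12+14 = 44.

44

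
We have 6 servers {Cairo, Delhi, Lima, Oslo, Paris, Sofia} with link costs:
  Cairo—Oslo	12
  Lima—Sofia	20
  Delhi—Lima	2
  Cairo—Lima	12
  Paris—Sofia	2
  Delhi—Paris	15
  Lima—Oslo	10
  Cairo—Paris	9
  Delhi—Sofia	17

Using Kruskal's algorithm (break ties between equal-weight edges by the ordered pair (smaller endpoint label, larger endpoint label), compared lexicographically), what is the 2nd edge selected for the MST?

Paris-Sofia

Sort edges by weight, then run Kruskal:
Delhi—Lima (2): add. Components now {Cairo} {Delhi,Lima} {Paris} {Oslo} {Sofia}
Paris—Sofia (2): add. Components now {Cairo} {Delhi,Lima} {Paris,Sofia} {Oslo}
Cairo—Paris (9): add. Components now {Cairo,Paris,Sofia} {Delhi,Lima} {Oslo}
Lima—Oslo (10): add. Components now {Cairo,Paris,Sofia} {Delhi,Lima,Oslo}
Cairo—Lima (12): add. Components now {Cairo,Delhi,Lima,Oslo,Paris,Sofia}
The 2nd edge added is Paris—Sofia.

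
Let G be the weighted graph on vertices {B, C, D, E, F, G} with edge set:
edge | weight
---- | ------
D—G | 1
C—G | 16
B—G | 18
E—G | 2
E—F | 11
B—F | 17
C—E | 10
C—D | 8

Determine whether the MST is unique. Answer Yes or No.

Kruskal: consider edges lightest-first.
D—G (1): add — endpoints in different components.
E—G (2): add — endpoints in different components.
C—D (8): add — endpoints in different components.
C—E (10): skip — C and E already connected.
E—F (11): add — endpoints in different components.
C—G (16): skip — C and G already connected.
B—F (17): add — endpoints in different components.
Every non-tree edge has weight strictly greater than the heaviest edge on the tree path between its endpoints, so the MST is unique.

Yes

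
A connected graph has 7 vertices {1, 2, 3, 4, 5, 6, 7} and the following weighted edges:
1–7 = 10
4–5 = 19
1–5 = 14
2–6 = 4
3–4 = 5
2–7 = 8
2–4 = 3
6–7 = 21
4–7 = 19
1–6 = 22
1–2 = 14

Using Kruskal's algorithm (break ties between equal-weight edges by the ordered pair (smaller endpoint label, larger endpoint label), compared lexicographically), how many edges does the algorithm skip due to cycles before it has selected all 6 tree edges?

Kruskal: consider edges lightest-first.
2–4 (3): add — endpoints in different components.
2–6 (4): add — endpoints in different components.
3–4 (5): add — endpoints in different components.
2–7 (8): add — endpoints in different components.
1–7 (10): add — endpoints in different components.
1–2 (14): skip — 1 and 2 already connected.
1–5 (14): add — endpoints in different components.
Edges rejected before the tree was complete: 1.

1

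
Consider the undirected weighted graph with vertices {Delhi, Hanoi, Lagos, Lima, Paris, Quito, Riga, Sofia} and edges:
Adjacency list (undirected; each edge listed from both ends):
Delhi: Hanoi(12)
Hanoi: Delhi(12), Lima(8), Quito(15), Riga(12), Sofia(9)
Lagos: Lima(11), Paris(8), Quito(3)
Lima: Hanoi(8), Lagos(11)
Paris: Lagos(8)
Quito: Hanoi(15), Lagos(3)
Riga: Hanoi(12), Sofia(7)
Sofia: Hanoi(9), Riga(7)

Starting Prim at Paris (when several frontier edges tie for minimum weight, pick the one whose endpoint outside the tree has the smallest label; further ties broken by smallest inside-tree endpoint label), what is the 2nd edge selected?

Prim, starting at Paris.
Step 1: frontier [Lagos-Paris 8] → take Lagos-Paris (8); add Lagos.
Step 2: frontier [Lagos-Quito 3, Lagos-Lima 11] → take Lagos-Quito (3); add Quito.
Step 3: frontier [Lagos-Lima 11, Hanoi-Quito 15] → take Lagos-Lima (11); add Lima.
Step 4: frontier [Hanoi-Lima 8, Hanoi-Quito 15] → take Hanoi-Lima (8); add Hanoi.
Step 5: frontier [Hanoi-Sofia 9, Delhi-Hanoi 12, Hanoi-Riga 12] → take Hanoi-Sofia (9); add Sofia.
Step 6: frontier [Delhi-Hanoi 12, Hanoi-Riga 12, Riga-Sofia 7] → take Riga-Sofia (7); add Riga.
Step 7: frontier [Delhi-Hanoi 12] → take Delhi-Hanoi (12); add Delhi.
The 2nd edge added is Lagos-Quito.

Lagos-Quito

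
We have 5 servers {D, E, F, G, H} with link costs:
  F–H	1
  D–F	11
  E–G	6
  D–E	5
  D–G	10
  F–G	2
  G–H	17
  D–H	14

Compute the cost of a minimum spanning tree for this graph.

Grow the tree from E using Prim:
Step 1: frontier [D–E 5, E–G 6] → take D–E (5); add D.
Step 2: frontier [D–G 10, D–F 11, D–H 14, E–G 6] → take E–G (6); add G.
Step 3: frontier [D–F 11, D–H 14, F–G 2, G–H 17] → take F–G (2); add F.
Step 4: frontier [D–H 14, F–H 1, G–H 17] → take F–H (1); add H.
MST edges: D–E, E–G, F–G, F–H; total weight 5+6+2+1 = 14.

14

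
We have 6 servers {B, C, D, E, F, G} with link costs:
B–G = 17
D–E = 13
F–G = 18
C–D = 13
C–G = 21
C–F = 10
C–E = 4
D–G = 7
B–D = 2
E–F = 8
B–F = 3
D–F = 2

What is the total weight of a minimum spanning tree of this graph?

23

Sort edges by weight, then run Kruskal:
B–D (2): add — endpoints in different components.
D–F (2): add — endpoints in different components.
B–F (3): skip — B and F already connected.
C–E (4): add — endpoints in different components.
D–G (7): add — endpoints in different components.
E–F (8): add — endpoints in different components.
MST edges: B–D, D–F, C–E, D–G, E–F; total weight 2+2+4+7+8 = 23.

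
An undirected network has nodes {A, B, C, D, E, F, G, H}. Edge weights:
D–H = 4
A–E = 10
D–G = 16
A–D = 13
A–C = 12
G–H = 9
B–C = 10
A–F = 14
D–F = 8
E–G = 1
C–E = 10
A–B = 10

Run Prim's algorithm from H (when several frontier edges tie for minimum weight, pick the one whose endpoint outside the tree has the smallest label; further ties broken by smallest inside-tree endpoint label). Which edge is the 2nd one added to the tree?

Grow the tree from H using Prim:
Step 1: cheapest edge leaving the tree is D–H (4); add D.
Step 2: cheapest edge leaving the tree is D–F (8); add F.
Step 3: cheapest edge leaving the tree is G–H (9); add G.
Step 4: cheapest edge leaving the tree is E–G (1); add E.
Step 5: cheapest edge leaving the tree is A–E (10); add A.
Step 6: cheapest edge leaving the tree is A–B (10); add B.
Step 7: cheapest edge leaving the tree is B–C (10); add C.
The 2nd edge added is D–F.

D-F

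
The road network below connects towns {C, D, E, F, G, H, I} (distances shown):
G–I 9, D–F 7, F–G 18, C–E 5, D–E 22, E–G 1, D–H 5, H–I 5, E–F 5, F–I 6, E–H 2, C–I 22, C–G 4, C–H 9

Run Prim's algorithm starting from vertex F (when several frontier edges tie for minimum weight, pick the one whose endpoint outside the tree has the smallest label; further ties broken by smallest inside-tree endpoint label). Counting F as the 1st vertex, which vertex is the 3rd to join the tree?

G

Prim, starting at F.
Step 1: cheapest edge leaving the tree is E–F (5); add E.
Step 2: cheapest edge leaving the tree is E–G (1); add G.
Step 3: cheapest edge leaving the tree is E–H (2); add H.
Step 4: cheapest edge leaving the tree is C–G (4); add C.
Step 5: cheapest edge leaving the tree is D–H (5); add D.
Step 6: cheapest edge leaving the tree is H–I (5); add I.
Vertex order: F, E, G, H, C, D, I. The 3rd vertex is G.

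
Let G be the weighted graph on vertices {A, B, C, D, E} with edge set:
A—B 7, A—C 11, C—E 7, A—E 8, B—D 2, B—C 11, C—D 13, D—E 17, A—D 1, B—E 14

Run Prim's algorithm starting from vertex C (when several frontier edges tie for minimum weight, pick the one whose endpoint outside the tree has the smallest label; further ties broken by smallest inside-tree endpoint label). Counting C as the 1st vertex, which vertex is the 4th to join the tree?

Grow the tree from C using Prim:
Step 1: cheapest edge leaving the tree is C—E (7); add E.
Step 2: cheapest edge leaving the tree is A—E (8); add A.
Step 3: cheapest edge leaving the tree is A—D (1); add D.
Step 4: cheapest edge leaving the tree is B—D (2); add B.
Vertex order: C, E, A, D, B. The 4th vertex is D.

D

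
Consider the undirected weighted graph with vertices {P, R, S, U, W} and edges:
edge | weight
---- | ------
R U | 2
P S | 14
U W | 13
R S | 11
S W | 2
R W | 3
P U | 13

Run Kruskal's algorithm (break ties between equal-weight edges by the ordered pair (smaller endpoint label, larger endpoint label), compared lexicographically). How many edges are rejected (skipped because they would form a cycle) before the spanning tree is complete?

Sort edges by weight, then run Kruskal:
R U (2): add. Components now {R,U} {W} {S} {P}
S W (2): add. Components now {R,U} {S,W} {P}
R W (3): add. Components now {R,S,U,W} {P}
R S (11): skip — S and R already connected.
P U (13): add. Components now {P,R,S,U,W}
Edges rejected before the tree was complete: 1.

1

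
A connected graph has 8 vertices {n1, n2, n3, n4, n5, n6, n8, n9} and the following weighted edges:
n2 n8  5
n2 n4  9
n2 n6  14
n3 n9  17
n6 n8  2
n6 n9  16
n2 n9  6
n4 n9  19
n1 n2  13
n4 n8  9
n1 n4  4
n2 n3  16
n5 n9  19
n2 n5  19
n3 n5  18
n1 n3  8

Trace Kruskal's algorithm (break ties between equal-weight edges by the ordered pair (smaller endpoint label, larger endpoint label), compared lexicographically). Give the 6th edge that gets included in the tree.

n2-n4

Sort edges by weight, then run Kruskal:
n6 n8 (2): add — endpoints in different components.
n1 n4 (4): add — endpoints in different components.
n2 n8 (5): add — endpoints in different components.
n2 n9 (6): add — endpoints in different components.
n1 n3 (8): add — endpoints in different components.
n2 n4 (9): add — endpoints in different components.
n4 n8 (9): skip — n4 and n8 already connected.
n1 n2 (13): skip — n2 and n1 already connected.
n2 n6 (14): skip — n2 and n6 already connected.
n2 n3 (16): skip — n2 and n3 already connected.
n6 n9 (16): skip — n9 and n6 already connected.
n3 n9 (17): skip — n3 and n9 already connected.
n3 n5 (18): add — endpoints in different components.
The 6th edge added is n2 n4.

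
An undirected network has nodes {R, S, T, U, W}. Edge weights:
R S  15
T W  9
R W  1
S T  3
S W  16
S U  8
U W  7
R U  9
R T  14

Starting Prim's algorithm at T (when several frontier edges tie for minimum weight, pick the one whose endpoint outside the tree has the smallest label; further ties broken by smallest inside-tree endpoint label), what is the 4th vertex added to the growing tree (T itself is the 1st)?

Prim's algorithm from T:
Step 1: frontier [S T 3, T W 9, R T 14] → take S T (3); add S.
Step 2: frontier [S U 8, R S 15, S W 16, T W 9, R T 14] → take S U (8); add U.
Step 3: frontier [R S 15, S W 16, T W 9, R T 14, U W 7, R U 9] → take U W (7); add W.
Step 4: frontier [R S 15, R T 14, R U 9, R W 1] → take R W (1); add R.
Vertex order: T, S, U, W, R. The 4th vertex is W.

W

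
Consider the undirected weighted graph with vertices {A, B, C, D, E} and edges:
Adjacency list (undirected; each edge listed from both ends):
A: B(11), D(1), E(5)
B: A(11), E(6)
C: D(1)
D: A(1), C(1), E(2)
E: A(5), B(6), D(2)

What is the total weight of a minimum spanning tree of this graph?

Grow the tree from A using Prim:
Step 1: cheapest edge leaving the tree is A-D (1); add D.
Step 2: cheapest edge leaving the tree is C-D (1); add C.
Step 3: cheapest edge leaving the tree is D-E (2); add E.
Step 4: cheapest edge leaving the tree is B-E (6); add B.
MST edges: A-D, C-D, D-E, B-E; total weight 1+1+2+6 = 10.

10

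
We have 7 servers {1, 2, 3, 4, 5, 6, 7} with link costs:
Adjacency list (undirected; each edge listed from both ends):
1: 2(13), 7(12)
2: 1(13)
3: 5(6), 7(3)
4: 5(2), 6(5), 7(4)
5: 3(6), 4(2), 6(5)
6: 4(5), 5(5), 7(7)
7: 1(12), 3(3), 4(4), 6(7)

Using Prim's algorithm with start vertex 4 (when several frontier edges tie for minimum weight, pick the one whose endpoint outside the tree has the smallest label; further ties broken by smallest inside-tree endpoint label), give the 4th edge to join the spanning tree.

Prim, starting at 4.
Step 1: cheapest edge leaving the tree is 4–5 (2); add 5.
Step 2: cheapest edge leaving the tree is 4–7 (4); add 7.
Step 3: cheapest edge leaving the tree is 3–7 (3); add 3.
Step 4: cheapest edge leaving the tree is 4–6 (5); add 6.
Step 5: cheapest edge leaving the tree is 1–7 (12); add 1.
Step 6: cheapest edge leaving the tree is 1–2 (13); add 2.
The 4th edge added is 4–6.

4-6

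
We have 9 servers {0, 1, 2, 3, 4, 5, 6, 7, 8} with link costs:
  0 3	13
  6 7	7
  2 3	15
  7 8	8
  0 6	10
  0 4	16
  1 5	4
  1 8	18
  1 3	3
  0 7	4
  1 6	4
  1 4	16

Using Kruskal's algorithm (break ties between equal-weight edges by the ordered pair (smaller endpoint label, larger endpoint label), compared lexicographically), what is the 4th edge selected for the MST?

Sort edges by weight, then run Kruskal:
1 3 (3): add — endpoints in different components.
0 7 (4): add — endpoints in different components.
1 5 (4): add — endpoints in different components.
1 6 (4): add — endpoints in different components.
6 7 (7): add — endpoints in different components.
7 8 (8): add — endpoints in different components.
0 6 (10): skip — 0 and 6 already connected.
0 3 (13): skip — 0 and 3 already connected.
2 3 (15): add — endpoints in different components.
0 4 (16): add — endpoints in different components.
The 4th edge added is 1 6.

1-6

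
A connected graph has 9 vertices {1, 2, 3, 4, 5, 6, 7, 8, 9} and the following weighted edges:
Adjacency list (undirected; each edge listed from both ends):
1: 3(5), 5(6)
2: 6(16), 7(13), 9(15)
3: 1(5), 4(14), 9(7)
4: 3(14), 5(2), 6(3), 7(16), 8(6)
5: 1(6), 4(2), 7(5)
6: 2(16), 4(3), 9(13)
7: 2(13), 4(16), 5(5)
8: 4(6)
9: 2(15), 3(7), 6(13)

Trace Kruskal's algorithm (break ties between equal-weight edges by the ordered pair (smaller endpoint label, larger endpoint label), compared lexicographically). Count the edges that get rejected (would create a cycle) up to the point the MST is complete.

0

Sort edges by weight, then run Kruskal:
4—5 (2): add — endpoints in different components.
4—6 (3): add — endpoints in different components.
1—3 (5): add — endpoints in different components.
5—7 (5): add — endpoints in different components.
1—5 (6): add — endpoints in different components.
4—8 (6): add — endpoints in different components.
3—9 (7): add — endpoints in different components.
2—7 (13): add — endpoints in different components.
Edges rejected before the tree was complete: 0.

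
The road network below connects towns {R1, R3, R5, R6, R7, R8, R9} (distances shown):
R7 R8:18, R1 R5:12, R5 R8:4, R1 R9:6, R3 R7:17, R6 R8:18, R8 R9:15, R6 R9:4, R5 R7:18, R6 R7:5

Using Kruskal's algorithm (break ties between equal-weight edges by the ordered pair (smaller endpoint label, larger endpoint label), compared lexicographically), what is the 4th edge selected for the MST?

R1-R9

Sort edges by weight, then run Kruskal:
R5 R8 (4): add — endpoints in different components.
R6 R9 (4): add — endpoints in different components.
R6 R7 (5): add — endpoints in different components.
R1 R9 (6): add — endpoints in different components.
R1 R5 (12): add — endpoints in different components.
R8 R9 (15): skip — R8 and R9 already connected.
R3 R7 (17): add — endpoints in different components.
The 4th edge added is R1 R9.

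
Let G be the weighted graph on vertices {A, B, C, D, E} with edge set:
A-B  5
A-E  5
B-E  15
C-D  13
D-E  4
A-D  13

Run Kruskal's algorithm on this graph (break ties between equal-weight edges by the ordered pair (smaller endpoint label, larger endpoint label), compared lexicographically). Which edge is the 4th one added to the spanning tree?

C-D

Sort edges by weight, then run Kruskal:
D-E (4): add. Components now {A} {B} {C} {D,E}
A-B (5): add. Components now {A,B} {C} {D,E}
A-E (5): add. Components now {A,B,D,E} {C}
A-D (13): skip — A and D already connected.
C-D (13): add. Components now {A,B,C,D,E}
The 4th edge added is C-D.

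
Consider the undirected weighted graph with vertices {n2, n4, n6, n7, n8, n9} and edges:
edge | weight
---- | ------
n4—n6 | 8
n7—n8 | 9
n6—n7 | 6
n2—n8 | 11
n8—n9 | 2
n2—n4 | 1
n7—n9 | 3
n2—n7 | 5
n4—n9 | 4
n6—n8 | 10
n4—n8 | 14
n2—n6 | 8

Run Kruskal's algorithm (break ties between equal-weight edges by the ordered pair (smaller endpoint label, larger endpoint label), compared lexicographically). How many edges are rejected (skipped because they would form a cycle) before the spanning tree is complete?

Sort edges by weight, then run Kruskal:
n2—n4 (1): add. Components now {n9} {n6} {n2,n4} {n7} {n8}
n8—n9 (2): add. Components now {n8,n9} {n6} {n2,n4} {n7}
n7—n9 (3): add. Components now {n7,n8,n9} {n6} {n2,n4}
n4—n9 (4): add. Components now {n2,n4,n7,n8,n9} {n6}
n2—n7 (5): skip — n7 and n2 already connected.
n6—n7 (6): add. Components now {n2,n4,n6,n7,n8,n9}
Edges rejected before the tree was complete: 1.

1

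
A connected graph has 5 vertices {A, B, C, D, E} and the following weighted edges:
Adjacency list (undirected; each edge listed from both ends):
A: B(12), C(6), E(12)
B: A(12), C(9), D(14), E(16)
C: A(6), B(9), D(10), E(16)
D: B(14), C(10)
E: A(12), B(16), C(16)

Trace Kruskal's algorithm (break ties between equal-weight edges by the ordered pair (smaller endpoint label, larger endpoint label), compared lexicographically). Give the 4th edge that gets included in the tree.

Kruskal: consider edges lightest-first.
A—C (6): add — endpoints in different components.
B—C (9): add — endpoints in different components.
C—D (10): add — endpoints in different components.
A—B (12): skip — A and B already connected.
A—E (12): add — endpoints in different components.
The 4th edge added is A—E.

A-E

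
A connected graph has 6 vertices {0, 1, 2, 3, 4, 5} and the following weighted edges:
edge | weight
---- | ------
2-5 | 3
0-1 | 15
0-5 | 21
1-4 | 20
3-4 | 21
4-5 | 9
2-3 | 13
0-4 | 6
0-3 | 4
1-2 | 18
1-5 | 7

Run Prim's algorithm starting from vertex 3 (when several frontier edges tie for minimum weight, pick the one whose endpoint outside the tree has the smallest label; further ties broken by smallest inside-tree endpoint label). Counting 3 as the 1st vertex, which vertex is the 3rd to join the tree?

4

Prim's algorithm from 3:
Step 1: frontier [0-3 4, 2-3 13, 3-4 21] → take 0-3 (4); add 0.
Step 2: frontier [0-4 6, 0-1 15, 0-5 21, 2-3 13, 3-4 21] → take 0-4 (6); add 4.
Step 3: frontier [0-1 15, 0-5 21, 2-3 13, 4-5 9, 1-4 20] → take 4-5 (9); add 5.
Step 4: frontier [0-1 15, 2-3 13, 1-4 20, 2-5 3, 1-5 7] → take 2-5 (3); add 2.
Step 5: frontier [0-1 15, 1-2 18, 1-4 20, 1-5 7] → take 1-5 (7); add 1.
Vertex order: 3, 0, 4, 5, 2, 1. The 3rd vertex is 4.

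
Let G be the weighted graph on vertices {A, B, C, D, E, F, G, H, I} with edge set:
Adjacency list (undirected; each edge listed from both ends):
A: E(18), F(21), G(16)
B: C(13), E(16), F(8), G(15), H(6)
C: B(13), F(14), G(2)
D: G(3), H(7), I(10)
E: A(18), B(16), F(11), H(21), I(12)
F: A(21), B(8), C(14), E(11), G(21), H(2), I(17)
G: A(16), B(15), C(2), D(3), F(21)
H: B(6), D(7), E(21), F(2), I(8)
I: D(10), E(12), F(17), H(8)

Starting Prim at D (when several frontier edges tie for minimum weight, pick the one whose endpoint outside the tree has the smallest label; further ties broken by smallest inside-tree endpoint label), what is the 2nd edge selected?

C-G

Prim, starting at D.
Step 1: cheapest edge leaving the tree is D–G (3); add G.
Step 2: cheapest edge leaving the tree is C–G (2); add C.
Step 3: cheapest edge leaving the tree is D–H (7); add H.
Step 4: cheapest edge leaving the tree is F–H (2); add F.
Step 5: cheapest edge leaving the tree is B–H (6); add B.
Step 6: cheapest edge leaving the tree is H–I (8); add I.
Step 7: cheapest edge leaving the tree is E–F (11); add E.
Step 8: cheapest edge leaving the tree is A–G (16); add A.
The 2nd edge added is C–G.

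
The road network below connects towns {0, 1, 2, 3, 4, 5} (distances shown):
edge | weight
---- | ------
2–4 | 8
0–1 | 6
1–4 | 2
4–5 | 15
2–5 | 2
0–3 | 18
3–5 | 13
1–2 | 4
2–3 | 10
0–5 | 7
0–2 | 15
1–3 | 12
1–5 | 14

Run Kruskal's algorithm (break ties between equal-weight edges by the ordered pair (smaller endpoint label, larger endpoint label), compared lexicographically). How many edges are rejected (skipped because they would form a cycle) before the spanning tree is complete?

Kruskal: consider edges lightest-first.
1–4 (2): add — endpoints in different components.
2–5 (2): add — endpoints in different components.
1–2 (4): add — endpoints in different components.
0–1 (6): add — endpoints in different components.
0–5 (7): skip — 0 and 5 already connected.
2–4 (8): skip — 2 and 4 already connected.
2–3 (10): add — endpoints in different components.
Edges rejected before the tree was complete: 2.

2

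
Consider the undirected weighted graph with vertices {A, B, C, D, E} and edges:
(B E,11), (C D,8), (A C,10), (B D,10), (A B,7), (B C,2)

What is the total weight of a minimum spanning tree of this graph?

28

Prim, starting at A.
Step 1: frontier [A B 7, A C 10] → take A B (7); add B.
Step 2: frontier [A C 10, B C 2, B D 10, B E 11] → take B C (2); add C.
Step 3: frontier [B D 10, B E 11, C D 8] → take C D (8); add D.
Step 4: frontier [B E 11] → take B E (11); add E.
MST edges: A B, B C, C D, B E; total weight 7+2+8+11 = 28.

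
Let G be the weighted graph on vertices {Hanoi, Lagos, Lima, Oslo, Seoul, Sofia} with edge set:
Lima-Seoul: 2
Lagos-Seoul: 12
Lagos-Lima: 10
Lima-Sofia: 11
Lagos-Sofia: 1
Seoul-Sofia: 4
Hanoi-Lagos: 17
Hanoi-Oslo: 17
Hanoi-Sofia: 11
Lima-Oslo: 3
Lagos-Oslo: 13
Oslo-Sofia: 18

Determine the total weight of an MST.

21

Prim's algorithm from Lagos:
Step 1: cheapest edge leaving the tree is Lagos-Sofia (1); add Sofia.
Step 2: cheapest edge leaving the tree is Seoul-Sofia (4); add Seoul.
Step 3: cheapest edge leaving the tree is Lima-Seoul (2); add Lima.
Step 4: cheapest edge leaving the tree is Lima-Oslo (3); add Oslo.
Step 5: cheapest edge leaving the tree is Hanoi-Sofia (11); add Hanoi.
MST edges: Lagos-Sofia, Seoul-Sofia, Lima-Seoul, Lima-Oslo, Hanoi-Sofia; total weight 1+4+2+3+11 = 21.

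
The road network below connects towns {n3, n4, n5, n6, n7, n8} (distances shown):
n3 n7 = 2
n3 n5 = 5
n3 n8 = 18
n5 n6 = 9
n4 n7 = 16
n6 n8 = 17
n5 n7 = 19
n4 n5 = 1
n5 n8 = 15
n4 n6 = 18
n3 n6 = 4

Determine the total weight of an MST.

27

Grow the tree from n7 using Prim:
Step 1: cheapest edge leaving the tree is n3 n7 (2); add n3.
Step 2: cheapest edge leaving the tree is n3 n6 (4); add n6.
Step 3: cheapest edge leaving the tree is n3 n5 (5); add n5.
Step 4: cheapest edge leaving the tree is n4 n5 (1); add n4.
Step 5: cheapest edge leaving the tree is n5 n8 (15); add n8.
MST edges: n3 n7, n3 n6, n3 n5, n4 n5, n5 n8; total weight 2+4+5+1+15 = 27.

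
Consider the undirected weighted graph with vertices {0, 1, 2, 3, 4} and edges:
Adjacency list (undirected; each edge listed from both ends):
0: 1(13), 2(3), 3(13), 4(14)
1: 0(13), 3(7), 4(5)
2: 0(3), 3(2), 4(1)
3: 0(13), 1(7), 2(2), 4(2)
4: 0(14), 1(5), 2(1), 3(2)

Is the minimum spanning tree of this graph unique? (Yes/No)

No

Sort edges by weight, then run Kruskal:
2-4 (1): add — endpoints in different components.
2-3 (2): add — endpoints in different components.
3-4 (2): skip — 3 and 4 already connected.
0-2 (3): add — endpoints in different components.
1-4 (5): add — endpoints in different components.
Non-tree edge 3-4 has weight 2, equal to the heaviest edge on its tree cycle — swapping gives another MST of the same weight. Not unique.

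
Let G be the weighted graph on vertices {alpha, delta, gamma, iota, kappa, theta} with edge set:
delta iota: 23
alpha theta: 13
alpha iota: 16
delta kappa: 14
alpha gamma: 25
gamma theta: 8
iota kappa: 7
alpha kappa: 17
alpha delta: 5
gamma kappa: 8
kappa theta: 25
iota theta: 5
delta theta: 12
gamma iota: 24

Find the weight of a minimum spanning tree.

37

Prim, starting at alpha.
Step 1: cheapest edge leaving the tree is alpha delta (5); add delta.
Step 2: cheapest edge leaving the tree is delta theta (12); add theta.
Step 3: cheapest edge leaving the tree is iota theta (5); add iota.
Step 4: cheapest edge leaving the tree is iota kappa (7); add kappa.
Step 5: cheapest edge leaving the tree is gamma kappa (8); add gamma.
MST edges: alpha delta, delta theta, iota theta, iota kappa, gamma kappa; total weight 5+12+5+7+8 = 37.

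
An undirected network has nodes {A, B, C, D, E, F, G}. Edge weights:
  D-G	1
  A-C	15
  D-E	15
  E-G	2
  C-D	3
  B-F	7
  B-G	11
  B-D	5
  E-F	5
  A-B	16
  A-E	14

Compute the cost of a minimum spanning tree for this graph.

Kruskal's algorithm — process edges by increasing weight (ties by edge label):
D-G (1): add — endpoints in different components.
E-G (2): add — endpoints in different components.
C-D (3): add — endpoints in different components.
B-D (5): add — endpoints in different components.
E-F (5): add — endpoints in different components.
B-F (7): skip — B and F already connected.
B-G (11): skip — B and G already connected.
A-E (14): add — endpoints in different components.
MST edges: D-G, E-G, C-D, B-D, E-F, A-E; total weight 1+2+3+5+5+14 = 30.

30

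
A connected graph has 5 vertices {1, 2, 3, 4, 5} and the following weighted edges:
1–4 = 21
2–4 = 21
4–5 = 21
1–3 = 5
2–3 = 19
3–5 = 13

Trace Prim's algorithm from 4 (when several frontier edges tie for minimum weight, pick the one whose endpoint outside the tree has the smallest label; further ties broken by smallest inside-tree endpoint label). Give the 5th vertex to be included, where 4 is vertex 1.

2

Grow the tree from 4 using Prim:
Step 1: frontier [1–4 21, 2–4 21, 4–5 21] → take 1–4 (21); add 1.
Step 2: frontier [1–3 5, 2–4 21, 4–5 21] → take 1–3 (5); add 3.
Step 3: frontier [3–5 13, 2–3 19, 2–4 21, 4–5 21] → take 3–5 (13); add 5.
Step 4: frontier [2–3 19, 2–4 21] → take 2–3 (19); add 2.
Vertex order: 4, 1, 3, 5, 2. The 5th vertex is 2.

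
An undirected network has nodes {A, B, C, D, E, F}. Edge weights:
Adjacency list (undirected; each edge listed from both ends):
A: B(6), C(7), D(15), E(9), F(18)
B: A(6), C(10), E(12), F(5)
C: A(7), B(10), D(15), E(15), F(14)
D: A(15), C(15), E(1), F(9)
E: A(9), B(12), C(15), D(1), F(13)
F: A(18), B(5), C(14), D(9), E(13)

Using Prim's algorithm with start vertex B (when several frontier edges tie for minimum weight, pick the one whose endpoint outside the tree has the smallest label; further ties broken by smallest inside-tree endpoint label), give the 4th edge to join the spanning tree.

Prim's algorithm from B:
Step 1: frontier [B F 5, A B 6, B C 10, B E 12] → take B F (5); add F.
Step 2: frontier [A B 6, B C 10, B E 12, D F 9, E F 13, C F 14, A F 18] → take A B (6); add A.
Step 3: frontier [A C 7, A E 9, A D 15, B C 10, B E 12, D F 9, E F 13, C F 14] → take A C (7); add C.
Step 4: frontier [A E 9, A D 15, B E 12, C D 15, C E 15, D F 9, E F 13] → take D F (9); add D.
Step 5: frontier [A E 9, B E 12, C E 15, D E 1, E F 13] → take D E (1); add E.
The 4th edge added is D F.

D-F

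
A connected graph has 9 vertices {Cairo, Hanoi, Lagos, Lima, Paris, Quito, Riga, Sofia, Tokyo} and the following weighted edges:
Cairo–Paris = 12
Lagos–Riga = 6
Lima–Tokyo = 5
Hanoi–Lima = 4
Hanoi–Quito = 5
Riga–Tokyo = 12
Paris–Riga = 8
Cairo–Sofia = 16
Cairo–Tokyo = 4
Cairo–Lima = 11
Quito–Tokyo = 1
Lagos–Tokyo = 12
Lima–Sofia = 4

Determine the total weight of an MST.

44

Kruskal's algorithm — process edges by increasing weight (ties by edge label):
Quito–Tokyo (1): add — endpoints in different components.
Cairo–Tokyo (4): add — endpoints in different components.
Hanoi–Lima (4): add — endpoints in different components.
Lima–Sofia (4): add — endpoints in different components.
Hanoi–Quito (5): add — endpoints in different components.
Lima–Tokyo (5): skip — Tokyo and Lima already connected.
Lagos–Riga (6): add — endpoints in different components.
Paris–Riga (8): add — endpoints in different components.
Cairo–Lima (11): skip — Cairo and Lima already connected.
Cairo–Paris (12): add — endpoints in different components.
MST edges: Quito–Tokyo, Cairo–Tokyo, Hanoi–Lima, Lima–Sofia, Hanoi–Quito, Lagos–Riga, Paris–Riga, Cairo–Paris; total weight 1+4+4+4+5+6+8+12 = 44.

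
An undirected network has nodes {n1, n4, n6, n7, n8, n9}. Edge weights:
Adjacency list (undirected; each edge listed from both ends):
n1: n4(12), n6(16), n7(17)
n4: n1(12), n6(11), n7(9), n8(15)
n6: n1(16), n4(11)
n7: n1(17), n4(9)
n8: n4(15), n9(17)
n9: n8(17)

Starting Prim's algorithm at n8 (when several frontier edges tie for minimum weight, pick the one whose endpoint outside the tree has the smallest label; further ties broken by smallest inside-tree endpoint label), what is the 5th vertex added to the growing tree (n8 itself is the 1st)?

n1

Prim, starting at n8.
Step 1: cheapest edge leaving the tree is n4-n8 (15); add n4.
Step 2: cheapest edge leaving the tree is n4-n7 (9); add n7.
Step 3: cheapest edge leaving the tree is n4-n6 (11); add n6.
Step 4: cheapest edge leaving the tree is n1-n4 (12); add n1.
Step 5: cheapest edge leaving the tree is n8-n9 (17); add n9.
Vertex order: n8, n4, n7, n6, n1, n9. The 5th vertex is n1.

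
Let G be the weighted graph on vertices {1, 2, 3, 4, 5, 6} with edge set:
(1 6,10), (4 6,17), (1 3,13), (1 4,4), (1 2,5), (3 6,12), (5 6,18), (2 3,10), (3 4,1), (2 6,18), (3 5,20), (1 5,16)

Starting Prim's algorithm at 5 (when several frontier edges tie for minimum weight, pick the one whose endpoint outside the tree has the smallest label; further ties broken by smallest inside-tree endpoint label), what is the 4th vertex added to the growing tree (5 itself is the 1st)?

3

Prim's algorithm from 5:
Step 1: frontier [1 5 16, 5 6 18, 3 5 20] → take 1 5 (16); add 1.
Step 2: frontier [1 4 4, 1 2 5, 1 6 10, 1 3 13, 5 6 18, 3 5 20] → take 1 4 (4); add 4.
Step 3: frontier [1 2 5, 1 6 10, 1 3 13, 3 4 1, 4 6 17, 5 6 18, 3 5 20] → take 3 4 (1); add 3.
Step 4: frontier [1 2 5, 1 6 10, 2 3 10, 3 6 12, 4 6 17, 5 6 18] → take 1 2 (5); add 2.
Step 5: frontier [1 6 10, 2 6 18, 3 6 12, 4 6 17, 5 6 18] → take 1 6 (10); add 6.
Vertex order: 5, 1, 4, 3, 2, 6. The 4th vertex is 3.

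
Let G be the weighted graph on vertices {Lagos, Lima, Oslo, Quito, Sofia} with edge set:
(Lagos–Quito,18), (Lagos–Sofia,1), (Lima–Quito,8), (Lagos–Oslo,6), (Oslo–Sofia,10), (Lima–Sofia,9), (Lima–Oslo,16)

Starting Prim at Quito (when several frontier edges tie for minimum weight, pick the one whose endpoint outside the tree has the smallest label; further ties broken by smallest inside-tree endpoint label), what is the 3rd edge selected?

Lagos-Sofia

Prim, starting at Quito.
Step 1: cheapest edge leaving the tree is Lima–Quito (8); add Lima.
Step 2: cheapest edge leaving the tree is Lima–Sofia (9); add Sofia.
Step 3: cheapest edge leaving the tree is Lagos–Sofia (1); add Lagos.
Step 4: cheapest edge leaving the tree is Lagos–Oslo (6); add Oslo.
The 3rd edge added is Lagos–Sofia.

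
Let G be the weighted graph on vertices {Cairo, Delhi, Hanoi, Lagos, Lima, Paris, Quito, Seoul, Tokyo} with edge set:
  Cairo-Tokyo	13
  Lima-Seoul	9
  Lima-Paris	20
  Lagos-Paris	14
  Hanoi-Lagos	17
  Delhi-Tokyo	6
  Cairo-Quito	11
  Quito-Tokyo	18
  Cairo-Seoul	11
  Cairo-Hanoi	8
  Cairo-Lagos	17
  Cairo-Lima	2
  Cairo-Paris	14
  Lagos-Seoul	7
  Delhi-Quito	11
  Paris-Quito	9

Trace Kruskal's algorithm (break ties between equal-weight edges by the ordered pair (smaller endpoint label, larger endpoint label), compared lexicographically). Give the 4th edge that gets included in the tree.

Sort edges by weight, then run Kruskal:
Cairo-Lima (2): add — endpoints in different components.
Delhi-Tokyo (6): add — endpoints in different components.
Lagos-Seoul (7): add — endpoints in different components.
Cairo-Hanoi (8): add — endpoints in different components.
Lima-Seoul (9): add — endpoints in different components.
Paris-Quito (9): add — endpoints in different components.
Cairo-Quito (11): add — endpoints in different components.
Cairo-Seoul (11): skip — Cairo and Seoul already connected.
Delhi-Quito (11): add — endpoints in different components.
The 4th edge added is Cairo-Hanoi.

Cairo-Hanoi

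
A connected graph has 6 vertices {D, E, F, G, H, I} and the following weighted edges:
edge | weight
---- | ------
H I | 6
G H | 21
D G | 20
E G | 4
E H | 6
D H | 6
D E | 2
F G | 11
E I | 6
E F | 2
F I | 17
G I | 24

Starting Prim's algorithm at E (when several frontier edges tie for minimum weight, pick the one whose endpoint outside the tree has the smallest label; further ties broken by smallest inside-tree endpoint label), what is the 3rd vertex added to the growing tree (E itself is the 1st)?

Prim, starting at E.
Step 1: frontier [D E 2, E F 2, E G 4, E H 6, E I 6] → take D E (2); add D.
Step 2: frontier [D H 6, D G 20, E F 2, E G 4, E H 6, E I 6] → take E F (2); add F.
Step 3: frontier [D H 6, D G 20, E G 4, E H 6, E I 6, F G 11, F I 17] → take E G (4); add G.
Step 4: frontier [D H 6, E H 6, E I 6, F I 17, G H 21, G I 24] → take D H (6); add H.
Step 5: frontier [E I 6, F I 17, G I 24, H I 6] → take E I (6); add I.
Vertex order: E, D, F, G, H, I. The 3rd vertex is F.

F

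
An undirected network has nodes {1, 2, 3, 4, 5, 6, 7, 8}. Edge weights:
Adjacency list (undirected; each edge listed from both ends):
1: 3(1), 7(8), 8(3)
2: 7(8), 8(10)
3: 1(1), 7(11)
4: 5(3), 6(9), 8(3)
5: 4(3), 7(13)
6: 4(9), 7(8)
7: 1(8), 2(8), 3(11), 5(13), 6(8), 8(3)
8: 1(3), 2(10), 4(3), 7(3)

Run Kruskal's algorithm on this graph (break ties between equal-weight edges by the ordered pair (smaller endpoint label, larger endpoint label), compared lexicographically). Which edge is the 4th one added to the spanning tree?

Kruskal: consider edges lightest-first.
1 3 (1): add — endpoints in different components.
1 8 (3): add — endpoints in different components.
4 5 (3): add — endpoints in different components.
4 8 (3): add — endpoints in different components.
7 8 (3): add — endpoints in different components.
1 7 (8): skip — 1 and 7 already connected.
2 7 (8): add — endpoints in different components.
6 7 (8): add — endpoints in different components.
The 4th edge added is 4 8.

4-8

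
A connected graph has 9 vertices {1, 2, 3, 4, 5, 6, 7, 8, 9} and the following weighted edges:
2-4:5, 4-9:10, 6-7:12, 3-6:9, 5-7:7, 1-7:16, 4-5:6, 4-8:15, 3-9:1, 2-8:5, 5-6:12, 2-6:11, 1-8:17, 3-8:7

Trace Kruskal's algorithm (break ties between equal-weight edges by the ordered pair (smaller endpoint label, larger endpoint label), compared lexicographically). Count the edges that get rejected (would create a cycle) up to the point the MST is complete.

Kruskal: consider edges lightest-first.
3-9 (1): add — endpoints in different components.
2-4 (5): add — endpoints in different components.
2-8 (5): add — endpoints in different components.
4-5 (6): add — endpoints in different components.
3-8 (7): add — endpoints in different components.
5-7 (7): add — endpoints in different components.
3-6 (9): add — endpoints in different components.
4-9 (10): skip — 4 and 9 already connected.
2-6 (11): skip — 2 and 6 already connected.
5-6 (12): skip — 5 and 6 already connected.
6-7 (12): skip — 6 and 7 already connected.
4-8 (15): skip — 4 and 8 already connected.
1-7 (16): add — endpoints in different components.
Edges rejected before the tree was complete: 5.

5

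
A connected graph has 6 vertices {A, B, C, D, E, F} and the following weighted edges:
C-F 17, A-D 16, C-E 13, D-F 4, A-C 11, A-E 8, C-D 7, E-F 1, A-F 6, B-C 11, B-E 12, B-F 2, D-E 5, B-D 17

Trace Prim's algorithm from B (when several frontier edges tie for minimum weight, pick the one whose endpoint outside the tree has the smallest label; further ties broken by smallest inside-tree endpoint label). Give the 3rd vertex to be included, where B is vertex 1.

E

Prim's algorithm from B:
Step 1: frontier [B-F 2, B-C 11, B-E 12, B-D 17] → take B-F (2); add F.
Step 2: frontier [B-C 11, B-E 12, B-D 17, E-F 1, D-F 4, A-F 6, C-F 17] → take E-F (1); add E.
Step 3: frontier [B-C 11, B-D 17, D-E 5, A-E 8, C-E 13, D-F 4, A-F 6, C-F 17] → take D-F (4); add D.
Step 4: frontier [B-C 11, C-D 7, A-D 16, A-E 8, C-E 13, A-F 6, C-F 17] → take A-F (6); add A.
Step 5: frontier [A-C 11, B-C 11, C-D 7, C-E 13, C-F 17] → take C-D (7); add C.
Vertex order: B, F, E, D, A, C. The 3rd vertex is E.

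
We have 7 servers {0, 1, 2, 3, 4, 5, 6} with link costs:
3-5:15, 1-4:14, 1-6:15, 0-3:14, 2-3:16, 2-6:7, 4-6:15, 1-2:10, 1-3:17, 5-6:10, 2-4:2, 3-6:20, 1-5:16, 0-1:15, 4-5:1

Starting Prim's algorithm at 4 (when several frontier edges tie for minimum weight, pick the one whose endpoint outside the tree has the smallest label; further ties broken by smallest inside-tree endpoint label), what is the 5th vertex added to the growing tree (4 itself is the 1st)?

1

Prim's algorithm from 4:
Step 1: cheapest edge leaving the tree is 4-5 (1); add 5.
Step 2: cheapest edge leaving the tree is 2-4 (2); add 2.
Step 3: cheapest edge leaving the tree is 2-6 (7); add 6.
Step 4: cheapest edge leaving the tree is 1-2 (10); add 1.
Step 5: cheapest edge leaving the tree is 0-1 (15); add 0.
Step 6: cheapest edge leaving the tree is 0-3 (14); add 3.
Vertex order: 4, 5, 2, 6, 1, 0, 3. The 5th vertex is 1.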